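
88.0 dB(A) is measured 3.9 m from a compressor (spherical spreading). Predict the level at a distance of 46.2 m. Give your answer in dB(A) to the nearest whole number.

Point-source attenuation: ΔL = 20·log₁₀(r₂/r₁) = 20·log₁₀(46.2/3.9) = 21.472 dB.
L₂ = 88.0 − 20·log₁₀(46.2/3.9) = 88.0 − 21.472 = 66.53 dB(A).

67 dB(A)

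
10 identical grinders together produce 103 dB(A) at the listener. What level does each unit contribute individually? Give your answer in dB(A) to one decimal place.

For N identical incoherent sources L_total = L₁ + 10·log₁₀ N, so L₁ = 103 − 10·log₁₀(10) = 103 − 10.000.

93.0 dB(A)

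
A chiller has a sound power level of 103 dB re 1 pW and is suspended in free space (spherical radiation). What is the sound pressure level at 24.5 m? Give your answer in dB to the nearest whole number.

64 dB

The power spreads over a sphere of area 4π·r², so L_p = L_w − 10·log₁₀(4π·r²).
4π·r² = 7543 m², 10·log₁₀ of that is 38.775 dB.
L_p = 103 − 38.775 = 64.22 dB.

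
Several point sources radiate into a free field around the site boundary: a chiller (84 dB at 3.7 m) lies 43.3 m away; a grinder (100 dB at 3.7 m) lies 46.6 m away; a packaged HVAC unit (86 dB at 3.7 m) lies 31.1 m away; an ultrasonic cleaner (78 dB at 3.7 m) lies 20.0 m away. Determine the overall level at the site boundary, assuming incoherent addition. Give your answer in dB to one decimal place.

78.6 dB

First find each source's level at the receiver (point-source: −20·log₁₀(r/r_ref)), then combine on an intensity basis.
chiller: 84 − 20·log₁₀(43.3/3.7) = 84 − 21.37 = 62.63 dB.
grinder: 100 − 20·log₁₀(46.6/3.7) = 100 − 22.00 = 78.00 dB.
packaged HVAC unit: 86 − 20·log₁₀(31.1/3.7) = 86 − 18.49 = 67.51 dB.
ultrasonic cleaner: 78 − 20·log₁₀(20.0/3.7) = 78 − 14.66 = 63.34 dB.
Σ 10^(L/10) = 7.267e+07 → L_total = 10·log₁₀(7.267e+07) = 78.61 dB.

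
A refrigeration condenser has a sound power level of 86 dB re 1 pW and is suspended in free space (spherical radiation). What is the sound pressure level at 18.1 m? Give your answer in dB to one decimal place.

The power spreads over a sphere of area 4π·r², so L_p = L_w − 10·log₁₀(4π·r²).
4π·r² = 4117 m², 10·log₁₀ of that is 36.146 dB.
L_p = 86 − 36.146 = 49.85 dB.

49.9 dB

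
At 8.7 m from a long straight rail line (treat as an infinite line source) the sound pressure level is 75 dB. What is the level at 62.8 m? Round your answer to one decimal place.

For a line source, L₂ = L₁ − 10·log₁₀(r₂/r₁).
L₂ = 75 − 10·log₁₀(62.8/8.7) = 75 − 8.584 = 66.42 dB.

66.4 dB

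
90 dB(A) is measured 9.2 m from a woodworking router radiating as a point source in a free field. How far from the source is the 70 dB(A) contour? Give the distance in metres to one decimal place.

The 20.0 dB drop corresponds to a distance ratio of 10^(20.0/20) for a point source.
r₂ = 9.2·10^((90−70)/20) = 9.2·10^(20.0/20) = 92.00 m.

92.0 m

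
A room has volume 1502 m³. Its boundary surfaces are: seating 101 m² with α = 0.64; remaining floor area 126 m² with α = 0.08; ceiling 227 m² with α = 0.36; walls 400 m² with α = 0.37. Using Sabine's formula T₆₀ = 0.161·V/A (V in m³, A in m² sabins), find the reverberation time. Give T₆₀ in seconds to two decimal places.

0.79 s

Total absorption A = 101·0.64 + 126·0.08 + 227·0.36 + 400·0.37 = 304.44 m² sabins.
T₆₀ = 0.161·V/A = 0.161·1502/304.44 = 0.794 s.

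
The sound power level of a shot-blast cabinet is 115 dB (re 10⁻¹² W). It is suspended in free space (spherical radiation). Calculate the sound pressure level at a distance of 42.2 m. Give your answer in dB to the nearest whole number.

L_p = L_w − 10·log₁₀(4π·r²) with r = 42.2 m.
4π·r² = 2.238e+04 m², 10·log₁₀ of that is 43.498 dB.
L_p = 115 − 43.498 = 71.50 dB.

72 dB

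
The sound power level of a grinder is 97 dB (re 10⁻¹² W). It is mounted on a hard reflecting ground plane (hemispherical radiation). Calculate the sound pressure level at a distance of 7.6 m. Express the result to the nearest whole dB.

L_p = L_w − 10·log₁₀(2π·r²) with r = 7.6 m.
2π·r² = 362.9 m², 10·log₁₀ of that is 25.598 dB.
L_p = 97 − 25.598 = 71.40 dB.

71 dB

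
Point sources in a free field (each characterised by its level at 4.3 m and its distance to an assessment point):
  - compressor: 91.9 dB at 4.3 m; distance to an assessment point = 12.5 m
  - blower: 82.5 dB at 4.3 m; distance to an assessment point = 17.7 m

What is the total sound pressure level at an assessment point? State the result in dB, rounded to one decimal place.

82.9 dB

First find each source's level at the receiver (point-source: −20·log₁₀(r/r_ref)), then combine on an intensity basis.
compressor: 91.9 − 20·log₁₀(12.5/4.3) = 91.9 − 9.27 = 82.63 dB.
blower: 82.5 − 20·log₁₀(17.7/4.3) = 82.5 − 12.29 = 70.21 dB.
Σ 10^(L/10) = 1.938e+08 → L_total = 10·log₁₀(1.938e+08) = 82.87 dB.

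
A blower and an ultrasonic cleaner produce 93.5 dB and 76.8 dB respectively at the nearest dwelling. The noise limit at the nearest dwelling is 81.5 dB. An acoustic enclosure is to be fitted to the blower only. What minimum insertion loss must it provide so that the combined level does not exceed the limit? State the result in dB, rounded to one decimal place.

Everything except the blower sums to 10^(76.8/10) = 4.786e+07 in linear terms, 76.80 dB.
To meet 81.5 dB overall, the treated blower may contribute at most 10^(81.5/10) − 4.786e+07 = 9.339e+07, i.e. 79.70 dB.
So the blower must be reduced from 93.5 to 79.70 dB: IL = 13.80 dB.

13.8 dB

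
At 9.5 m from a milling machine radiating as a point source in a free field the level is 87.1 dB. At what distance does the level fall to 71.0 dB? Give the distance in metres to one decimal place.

The 16.1 dB drop corresponds to a distance ratio of 10^(16.1/20) for a point source.
r₂ = 9.5·10^((87.1−71.0)/20) = 9.5·10^(16.1/20) = 60.64 m.

60.6 m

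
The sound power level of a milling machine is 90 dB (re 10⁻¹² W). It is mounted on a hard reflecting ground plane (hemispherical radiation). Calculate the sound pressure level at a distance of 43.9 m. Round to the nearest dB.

49 dB

Free-field hemispherical radiation: L_p = L_w − 10·log₁₀(2π·r²), r = 43.9 m.
2π·r² = 1.211e+04 m², 10·log₁₀ of that is 40.831 dB.
L_p = 90 − 40.831 = 49.17 dB.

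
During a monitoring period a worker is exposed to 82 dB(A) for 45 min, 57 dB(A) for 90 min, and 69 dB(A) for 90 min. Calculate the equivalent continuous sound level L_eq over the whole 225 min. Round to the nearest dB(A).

L_eq = 10·log₁₀[(1/T)·Σ tᵢ·10^(Lᵢ/10)] with T = 225 min.
Σ tᵢ·10^(Lᵢ/10) = 45·10^(82/10) + 90·10^(57/10) + 90·10^(69/10) = 7.892e+09.
L_eq = 10·log₁₀(7.892e+09/225) = 75.45 dB(A).

75 dB(A)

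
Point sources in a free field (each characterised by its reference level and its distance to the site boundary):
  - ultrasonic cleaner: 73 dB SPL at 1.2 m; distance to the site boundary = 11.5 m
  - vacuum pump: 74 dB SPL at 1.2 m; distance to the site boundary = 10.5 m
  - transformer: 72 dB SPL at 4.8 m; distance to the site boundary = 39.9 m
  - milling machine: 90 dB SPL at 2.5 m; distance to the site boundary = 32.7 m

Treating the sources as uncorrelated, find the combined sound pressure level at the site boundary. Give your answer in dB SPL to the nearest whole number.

First find each source's level at the receiver (point-source: −20·log₁₀(r/r_ref)), then combine on an intensity basis.
ultrasonic cleaner: 73 − 20·log₁₀(11.5/1.2) = 73 − 19.63 = 53.37 dB SPL.
vacuum pump: 74 − 20·log₁₀(10.5/1.2) = 74 − 18.84 = 55.16 dB SPL.
transformer: 72 − 20·log₁₀(39.9/4.8) = 72 − 18.39 = 53.61 dB SPL.
milling machine: 90 − 20·log₁₀(32.7/2.5) = 90 − 22.33 = 67.67 dB SPL.
Σ 10^(L/10) = 6.620e+06 → L_total = 10·log₁₀(6.620e+06) = 68.21 dB SPL.

68 dB SPL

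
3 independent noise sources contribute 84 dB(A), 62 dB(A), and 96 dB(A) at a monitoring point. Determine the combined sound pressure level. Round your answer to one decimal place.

For uncorrelated sources the intensities add, so convert each level to linear form, sum, and take 10·log₁₀ of the total.
Σ 10^(L/10) = 10^(84/10) + 10^(62/10) + 10^(96/10) = 4.234e+09.
L_total = 10·log₁₀(4.234e+09) = 96.27 dB(A).

96.3 dB(A)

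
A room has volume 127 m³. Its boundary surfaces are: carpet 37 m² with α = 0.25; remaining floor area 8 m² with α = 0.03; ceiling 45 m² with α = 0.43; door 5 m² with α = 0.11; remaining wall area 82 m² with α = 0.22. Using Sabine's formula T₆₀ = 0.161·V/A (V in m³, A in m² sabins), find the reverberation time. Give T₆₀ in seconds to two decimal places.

Summing Sᵢαᵢ: 37·0.25 + 8·0.03 + 45·0.43 + 5·0.11 + 82·0.22 = 47.43 m².
T₆₀ = 0.161·V/A = 0.161·127/47.43 = 0.431 s.

0.43 s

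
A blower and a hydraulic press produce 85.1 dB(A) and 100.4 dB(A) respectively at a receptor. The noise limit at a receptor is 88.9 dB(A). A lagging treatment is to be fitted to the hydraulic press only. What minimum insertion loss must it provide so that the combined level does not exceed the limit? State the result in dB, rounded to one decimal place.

The untreated sources together contribute 10^(85.1/10) = 3.236e+08, i.e. 85.10 dB(A).
The limit corresponds to 10^(88.9/10) = 7.762e+08; subtracting the fixed part leaves 4.527e+08 for the hydraulic press, i.e. 86.56 dB(A).
Required insertion loss = 100.4 − 86.56 = 13.84 dB.

13.8 dB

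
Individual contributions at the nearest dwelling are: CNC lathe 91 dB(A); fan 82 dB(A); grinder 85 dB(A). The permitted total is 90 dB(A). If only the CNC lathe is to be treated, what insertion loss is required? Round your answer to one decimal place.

3.8 dB

The untreated sources together contribute 10^(82/10) + 10^(85/10) = 4.747e+08, i.e. 86.76 dB(A).
The limit corresponds to 10^(90/10) = 1.000e+09; subtracting the fixed part leaves 5.253e+08 for the CNC lathe, i.e. 87.20 dB(A).
Required insertion loss = 91 − 87.20 = 3.80 dB.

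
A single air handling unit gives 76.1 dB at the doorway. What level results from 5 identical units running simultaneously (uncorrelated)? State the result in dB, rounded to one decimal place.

83.1 dB

N identical incoherent sources raise the level by 10·log₁₀ N.
L_total = 76.1 + 10·log₁₀(5) = 76.1 + 6.990 = 83.09 dB.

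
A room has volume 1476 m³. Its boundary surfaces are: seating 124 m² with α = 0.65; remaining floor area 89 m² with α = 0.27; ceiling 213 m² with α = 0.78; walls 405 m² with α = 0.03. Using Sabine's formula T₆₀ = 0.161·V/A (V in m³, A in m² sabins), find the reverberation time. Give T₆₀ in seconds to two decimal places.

Summing Sᵢαᵢ: 124·0.65 + 89·0.27 + 213·0.78 + 405·0.03 = 282.92 m².
T₆₀ = 0.161 × 1476 / 282.92 = 0.840 s.

0.84 s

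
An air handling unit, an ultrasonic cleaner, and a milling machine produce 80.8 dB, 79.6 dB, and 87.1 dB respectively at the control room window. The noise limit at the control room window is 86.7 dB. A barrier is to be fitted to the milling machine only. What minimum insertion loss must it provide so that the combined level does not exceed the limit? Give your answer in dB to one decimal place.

The untreated sources together contribute 10^(80.8/10) + 10^(79.6/10) = 2.114e+08, i.e. 83.25 dB.
To meet 86.7 dB overall, the treated milling machine may contribute at most 10^(86.7/10) − 2.114e+08 = 2.563e+08, i.e. 84.09 dB.
Required insertion loss = 87.1 − 84.09 = 3.01 dB.

3.0 dB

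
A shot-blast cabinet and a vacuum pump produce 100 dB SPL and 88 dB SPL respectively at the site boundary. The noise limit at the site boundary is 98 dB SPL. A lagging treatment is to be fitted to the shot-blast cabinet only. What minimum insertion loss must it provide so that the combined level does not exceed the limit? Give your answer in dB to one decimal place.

2.5 dB

Fixed contribution from the other source: Σ 10^(L/10) = 10^(88/10) = 6.310e+08 (88.00 dB SPL).
To meet 98 dB SPL overall, the treated shot-blast cabinet may contribute at most 10^(98/10) − 6.310e+08 = 5.679e+09, i.e. 97.54 dB SPL.
Required insertion loss = 100 − 97.54 = 2.46 dB.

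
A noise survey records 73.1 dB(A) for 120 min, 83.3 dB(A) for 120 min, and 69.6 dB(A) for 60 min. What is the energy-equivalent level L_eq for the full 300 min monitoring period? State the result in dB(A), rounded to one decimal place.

79.8 dB(A)

L_eq = 10·log₁₀[(1/T)·Σ tᵢ·10^(Lᵢ/10)] with T = 300 min.
Σ tᵢ·10^(Lᵢ/10) = 120·10^(73.1/10) + 120·10^(83.3/10) + 60·10^(69.6/10) = 2.865e+10.
L_eq = 10·log₁₀(2.865e+10/300) = 79.80 dB(A).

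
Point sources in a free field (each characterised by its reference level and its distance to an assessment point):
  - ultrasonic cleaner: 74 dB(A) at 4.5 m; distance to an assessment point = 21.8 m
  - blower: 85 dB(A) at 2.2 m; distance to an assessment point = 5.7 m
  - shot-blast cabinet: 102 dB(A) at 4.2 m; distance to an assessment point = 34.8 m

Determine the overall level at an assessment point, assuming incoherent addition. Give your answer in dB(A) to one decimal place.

First find each source's level at the receiver (point-source: −20·log₁₀(r/r_ref)), then combine on an intensity basis.
ultrasonic cleaner: 74 − 20·log₁₀(21.8/4.5) = 74 − 13.70 = 60.30 dB(A).
blower: 85 − 20·log₁₀(5.7/2.2) = 85 − 8.27 = 76.73 dB(A).
shot-blast cabinet: 102 − 20·log₁₀(34.8/4.2) = 102 − 18.37 = 83.63 dB(A).
Σ 10^(L/10) = 2.790e+08 → L_total = 10·log₁₀(2.790e+08) = 84.46 dB(A).

84.5 dB(A)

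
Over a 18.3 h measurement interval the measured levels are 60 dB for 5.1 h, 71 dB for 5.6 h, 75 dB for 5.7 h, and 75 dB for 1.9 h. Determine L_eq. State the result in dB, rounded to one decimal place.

L_eq = 10·log₁₀[(1/T)·Σ tᵢ·10^(Lᵢ/10)] with T = 18.3 h.
Σ tᵢ·10^(Lᵢ/10) = 5.1·10^(60/10) + 5.6·10^(71/10) + 5.7·10^(75/10) + 1.9·10^(75/10) = 3.159e+08.
L_eq = 10·log₁₀(3.159e+08/18.3) = 72.37 dB.

72.4 dB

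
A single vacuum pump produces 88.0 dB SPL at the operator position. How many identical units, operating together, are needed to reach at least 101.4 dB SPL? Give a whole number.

N identical sources give L₁ + 10·log₁₀ N, so require 10·log₁₀ N ≥ 101.4 − 88.0 = 13.4 dB.
N ≥ 10^(13.4/10) = 21.878, so N = 22.

22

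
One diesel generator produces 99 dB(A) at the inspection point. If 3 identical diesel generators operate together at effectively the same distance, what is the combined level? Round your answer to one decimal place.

N identical incoherent sources raise the level by 10·log₁₀ N.
L_total = 99 + 10·log₁₀(3) = 99 + 4.771 = 103.77 dB(A).

103.8 dB(A)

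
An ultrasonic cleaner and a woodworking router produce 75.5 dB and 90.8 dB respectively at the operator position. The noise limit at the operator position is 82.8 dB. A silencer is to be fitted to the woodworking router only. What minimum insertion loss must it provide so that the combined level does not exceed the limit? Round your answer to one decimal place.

Fixed contribution from the other source: Σ 10^(L/10) = 10^(75.5/10) = 3.548e+07 (75.50 dB).
To meet 82.8 dB overall, the treated woodworking router may contribute at most 10^(82.8/10) − 3.548e+07 = 1.551e+08, i.e. 81.91 dB.
Required insertion loss = 90.8 − 81.91 = 8.89 dB.

8.9 dB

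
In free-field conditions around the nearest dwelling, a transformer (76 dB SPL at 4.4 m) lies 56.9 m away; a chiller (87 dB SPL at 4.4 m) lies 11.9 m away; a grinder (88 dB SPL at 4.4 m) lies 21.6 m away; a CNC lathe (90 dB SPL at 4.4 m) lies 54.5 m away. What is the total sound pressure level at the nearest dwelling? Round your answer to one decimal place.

80.1 dB SPL

Apply inverse-square spreading to bring every level to the receiver, then sum 10^(L/10).
transformer: 76 − 20·log₁₀(56.9/4.4) = 76 − 22.23 = 53.77 dB SPL.
chiller: 87 − 20·log₁₀(11.9/4.4) = 87 − 8.64 = 78.36 dB SPL.
grinder: 88 − 20·log₁₀(21.6/4.4) = 88 − 13.82 = 74.18 dB SPL.
CNC lathe: 90 − 20·log₁₀(54.5/4.4) = 90 − 21.86 = 68.14 dB SPL.
Σ 10^(L/10) = 1.015e+08 → L_total = 10·log₁₀(1.015e+08) = 80.06 dB SPL.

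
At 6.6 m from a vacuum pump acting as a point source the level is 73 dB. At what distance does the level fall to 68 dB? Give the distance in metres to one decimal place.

The 5.0 dB drop corresponds to a distance ratio of 10^(5.0/20) for a point source.
r₂ = 6.6·10^((73−68)/20) = 6.6·10^(5.0/20) = 11.74 m.

11.7 m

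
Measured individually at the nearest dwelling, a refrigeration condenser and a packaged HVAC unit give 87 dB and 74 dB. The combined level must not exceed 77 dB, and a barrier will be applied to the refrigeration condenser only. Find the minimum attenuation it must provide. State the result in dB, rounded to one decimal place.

Everything except the refrigeration condenser sums to 10^(74/10) = 2.512e+07 in linear terms, 74.00 dB.
The limit corresponds to 10^(77/10) = 5.012e+07; subtracting the fixed part leaves 2.500e+07 for the refrigeration condenser, i.e. 73.98 dB.
So the refrigeration condenser must be reduced from 87 to 73.98 dB: IL = 13.02 dB.

13.0 dB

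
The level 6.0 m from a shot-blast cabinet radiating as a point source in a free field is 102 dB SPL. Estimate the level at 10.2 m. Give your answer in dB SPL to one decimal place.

97.4 dB SPL

For a point source, L₂ = L₁ − 20·log₁₀(r₂/r₁).
L₂ = 102 − 20·log₁₀(10.2/6.0) = 102 − 4.609 = 97.39 dB SPL.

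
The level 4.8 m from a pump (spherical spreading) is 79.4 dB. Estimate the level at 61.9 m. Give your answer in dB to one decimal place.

For a point source, L₂ = L₁ − 20·log₁₀(r₂/r₁).
L₂ = 79.4 − 20·log₁₀(61.9/4.8) = 79.4 − 22.209 = 57.19 dB.

57.2 dB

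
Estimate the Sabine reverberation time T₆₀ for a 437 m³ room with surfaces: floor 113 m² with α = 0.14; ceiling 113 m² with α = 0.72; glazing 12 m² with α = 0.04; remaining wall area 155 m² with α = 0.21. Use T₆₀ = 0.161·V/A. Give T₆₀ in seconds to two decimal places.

Summing Sᵢαᵢ: 113·0.14 + 113·0.72 + 12·0.04 + 155·0.21 = 130.21 m².
T₆₀ = 0.161·V/A = 0.161·437/130.21 = 0.540 s.

0.54 s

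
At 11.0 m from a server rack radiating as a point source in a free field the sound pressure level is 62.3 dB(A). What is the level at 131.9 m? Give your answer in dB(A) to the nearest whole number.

41 dB(A)

Spherical spreading from a point source gives a 20·log₁₀(r₂/r₁) drop.
L₂ = 62.3 − 20·log₁₀(131.9/11.0) = 62.3 − 21.577 = 40.72 dB(A).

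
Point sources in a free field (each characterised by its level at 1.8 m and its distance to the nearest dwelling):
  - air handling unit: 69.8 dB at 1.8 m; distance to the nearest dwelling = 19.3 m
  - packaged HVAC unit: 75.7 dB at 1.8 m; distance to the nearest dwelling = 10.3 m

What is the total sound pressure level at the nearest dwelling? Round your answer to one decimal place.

Apply inverse-square spreading to bring every level to the receiver, then sum 10^(L/10).
air handling unit: 69.8 − 20·log₁₀(19.3/1.8) = 69.8 − 20.61 = 49.19 dB.
packaged HVAC unit: 75.7 − 20·log₁₀(10.3/1.8) = 75.7 − 15.15 = 60.55 dB.
Σ 10^(L/10) = 1.218e+06 → L_total = 10·log₁₀(1.218e+06) = 60.86 dB.

60.9 dB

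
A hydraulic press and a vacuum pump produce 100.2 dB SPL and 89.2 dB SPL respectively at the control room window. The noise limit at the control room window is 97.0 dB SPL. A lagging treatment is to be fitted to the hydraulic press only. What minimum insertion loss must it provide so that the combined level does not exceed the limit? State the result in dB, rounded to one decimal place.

4.0 dB

Everything except the hydraulic press sums to 10^(89.2/10) = 8.318e+08 in linear terms, 89.20 dB SPL.
To meet 97.0 dB SPL overall, the treated hydraulic press may contribute at most 10^(97.0/10) − 8.318e+08 = 4.180e+09, i.e. 96.21 dB SPL.
So the hydraulic press must be reduced from 100.2 to 96.21 dB SPL: IL = 3.99 dB.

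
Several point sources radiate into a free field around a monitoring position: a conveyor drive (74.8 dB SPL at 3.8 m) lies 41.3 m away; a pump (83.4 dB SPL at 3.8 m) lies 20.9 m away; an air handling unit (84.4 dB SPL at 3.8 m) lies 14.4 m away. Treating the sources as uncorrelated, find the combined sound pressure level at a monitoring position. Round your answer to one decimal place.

74.3 dB SPL

Propagate each source to the receiver with L = L_ref − 20·log₁₀(r/r_ref), then add intensities.
conveyor drive: 74.8 − 20·log₁₀(41.3/3.8) = 74.8 − 20.72 = 54.08 dB SPL.
pump: 83.4 − 20·log₁₀(20.9/3.8) = 83.4 − 14.81 = 68.59 dB SPL.
air handling unit: 84.4 − 20·log₁₀(14.4/3.8) = 84.4 − 11.57 = 72.83 dB SPL.
Σ 10^(L/10) = 2.667e+07 → L_total = 10·log₁₀(2.667e+07) = 74.26 dB SPL.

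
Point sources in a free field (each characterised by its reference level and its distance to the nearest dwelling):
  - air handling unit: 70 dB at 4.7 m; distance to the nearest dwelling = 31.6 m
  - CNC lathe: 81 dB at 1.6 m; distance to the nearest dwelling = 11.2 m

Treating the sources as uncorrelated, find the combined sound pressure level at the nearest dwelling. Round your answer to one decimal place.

Propagate each source to the receiver with L = L_ref − 20·log₁₀(r/r_ref), then add intensities.
air handling unit: 70 − 20·log₁₀(31.6/4.7) = 70 − 16.55 = 53.45 dB.
CNC lathe: 81 − 20·log₁₀(11.2/1.6) = 81 − 16.90 = 64.10 dB.
Σ 10^(L/10) = 2.790e+06 → L_total = 10·log₁₀(2.790e+06) = 64.46 dB.

64.5 dB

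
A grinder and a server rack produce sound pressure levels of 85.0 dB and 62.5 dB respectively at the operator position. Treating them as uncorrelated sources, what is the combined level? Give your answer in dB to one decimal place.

85.0 dB

For uncorrelated sources the intensities add, so convert each level to linear form, sum, and take 10·log₁₀ of the total.
Σ 10^(L/10) = 10^(85.0/10) + 10^(62.5/10) = 3.180e+08.
L_total = 10·log₁₀(3.180e+08) = 85.02 dB.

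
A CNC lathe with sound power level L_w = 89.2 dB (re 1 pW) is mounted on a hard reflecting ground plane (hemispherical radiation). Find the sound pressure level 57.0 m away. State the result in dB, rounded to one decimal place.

46.1 dB

L_p = L_w − 10·log₁₀(2π·r²) with r = 57.0 m.
2π·r² = 2.041e+04 m², 10·log₁₀ of that is 43.099 dB.
L_p = 89.2 − 43.099 = 46.10 dB.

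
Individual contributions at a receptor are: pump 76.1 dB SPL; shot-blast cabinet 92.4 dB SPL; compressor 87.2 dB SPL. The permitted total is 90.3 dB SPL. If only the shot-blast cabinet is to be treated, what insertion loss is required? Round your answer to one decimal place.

5.4 dB

Fixed contribution from the other sources: Σ 10^(L/10) = 10^(76.1/10) + 10^(87.2/10) = 5.655e+08 (87.52 dB SPL).
To meet 90.3 dB SPL overall, the treated shot-blast cabinet may contribute at most 10^(90.3/10) − 5.655e+08 = 5.060e+08, i.e. 87.04 dB SPL.
Required insertion loss = 92.4 − 87.04 = 5.36 dB.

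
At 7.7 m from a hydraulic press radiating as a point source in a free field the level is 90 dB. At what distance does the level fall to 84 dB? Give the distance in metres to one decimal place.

The 6.0 dB drop corresponds to a distance ratio of 10^(6.0/20) for a point source.
r₂ = 7.7·10^((90−84)/20) = 7.7·10^(6.0/20) = 15.36 m.

15.4 m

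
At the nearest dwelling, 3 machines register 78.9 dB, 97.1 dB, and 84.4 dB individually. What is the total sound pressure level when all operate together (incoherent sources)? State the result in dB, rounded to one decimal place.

97.4 dB

Incoherent sources combine by intensity addition: L_total = 10·log₁₀(Σ 10^(L_i/10)).
Σ 10^(L/10) = 10^(78.9/10) + 10^(97.1/10) + 10^(84.4/10) = 5.482e+09.
L_total = 10·log₁₀(5.482e+09) = 97.39 dB.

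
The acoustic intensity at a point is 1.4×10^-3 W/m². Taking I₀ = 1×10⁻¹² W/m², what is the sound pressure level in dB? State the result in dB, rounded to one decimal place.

Dividing by I₀ shifts the exponent by 12: I/I₀ = 1.4×10^9.
L = 10·(0.1461 + 9) = 91.46 dB.

91.5 dB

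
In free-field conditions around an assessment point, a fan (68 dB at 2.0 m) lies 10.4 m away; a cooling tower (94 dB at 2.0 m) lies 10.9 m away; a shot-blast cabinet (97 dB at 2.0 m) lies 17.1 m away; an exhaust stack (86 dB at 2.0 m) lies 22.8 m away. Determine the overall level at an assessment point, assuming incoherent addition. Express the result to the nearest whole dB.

82 dB

First find each source's level at the receiver (point-source: −20·log₁₀(r/r_ref)), then combine on an intensity basis.
fan: 68 − 20·log₁₀(10.4/2.0) = 68 − 14.32 = 53.68 dB.
cooling tower: 94 − 20·log₁₀(10.9/2.0) = 94 − 14.73 = 79.27 dB.
shot-blast cabinet: 97 − 20·log₁₀(17.1/2.0) = 97 − 18.64 = 78.36 dB.
exhaust stack: 86 − 20·log₁₀(22.8/2.0) = 86 − 21.14 = 64.86 dB.
Σ 10^(L/10) = 1.564e+08 → L_total = 10·log₁₀(1.564e+08) = 81.94 dB.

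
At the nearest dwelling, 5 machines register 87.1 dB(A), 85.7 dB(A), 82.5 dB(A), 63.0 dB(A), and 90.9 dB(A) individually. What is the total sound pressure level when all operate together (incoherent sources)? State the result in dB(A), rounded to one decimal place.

For uncorrelated sources the intensities add, so convert each level to linear form, sum, and take 10·log₁₀ of the total.
Σ 10^(L/10) = 10^(87.1/10) + 10^(85.7/10) + 10^(82.5/10) + 10^(63.0/10) + 10^(90.9/10) = 2.294e+09.
L_total = 10·log₁₀(2.294e+09) = 93.61 dB(A).

93.6 dB(A)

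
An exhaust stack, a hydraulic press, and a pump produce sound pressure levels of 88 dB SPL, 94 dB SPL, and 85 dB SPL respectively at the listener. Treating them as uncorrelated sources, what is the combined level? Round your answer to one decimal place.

For uncorrelated sources the intensities add, so convert each level to linear form, sum, and take 10·log₁₀ of the total.
Σ 10^(L/10) = 10^(88/10) + 10^(94/10) + 10^(85/10) = 3.459e+09.
L_total = 10·log₁₀(3.459e+09) = 95.39 dB SPL.

95.4 dB SPL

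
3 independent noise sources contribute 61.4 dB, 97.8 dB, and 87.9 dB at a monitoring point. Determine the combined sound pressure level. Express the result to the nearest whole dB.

For uncorrelated sources the intensities add, so convert each level to linear form, sum, and take 10·log₁₀ of the total.
Σ 10^(L/10) = 10^(61.4/10) + 10^(97.8/10) + 10^(87.9/10) = 6.644e+09.
L_total = 10·log₁₀(6.644e+09) = 98.22 dB.

98 dB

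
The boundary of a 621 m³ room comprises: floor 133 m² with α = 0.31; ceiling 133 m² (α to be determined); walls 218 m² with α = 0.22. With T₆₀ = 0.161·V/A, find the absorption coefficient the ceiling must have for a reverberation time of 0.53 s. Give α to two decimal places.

Required total absorption A = 0.161·621/0.53 = 188.64 m².
Absorption from the other surfaces = 133·0.31 + 218·0.22 = 89.19 m², so the ceiling must supply 99.45 m² over 133 m².
α = 99.45/133 = 0.748.

0.75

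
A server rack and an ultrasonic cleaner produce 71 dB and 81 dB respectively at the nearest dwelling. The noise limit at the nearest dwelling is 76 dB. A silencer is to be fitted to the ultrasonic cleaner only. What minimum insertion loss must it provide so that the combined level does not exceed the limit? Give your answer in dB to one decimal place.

6.7 dB

The untreated sources together contribute 10^(71/10) = 1.259e+07, i.e. 71.00 dB.
The limit corresponds to 10^(76/10) = 3.981e+07; subtracting the fixed part leaves 2.722e+07 for the ultrasonic cleaner, i.e. 74.35 dB.
So the ultrasonic cleaner must be reduced from 81 to 74.35 dB: IL = 6.65 dB.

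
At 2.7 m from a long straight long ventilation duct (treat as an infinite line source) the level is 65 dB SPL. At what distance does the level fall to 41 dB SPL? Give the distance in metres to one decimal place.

678.2 m

Line-source spreading drops the level by 10·log₁₀(r₂/r₁); inverting, r₂/r₁ = 10^(ΔL/10).
r₂ = 2.7·10^((65−41)/10) = 2.7·10^(24.0/10) = 678.21 m.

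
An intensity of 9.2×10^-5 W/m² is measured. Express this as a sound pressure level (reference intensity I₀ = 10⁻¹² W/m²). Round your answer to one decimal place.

79.6 dB

I/I₀ = 9.2×10^-5/10⁻¹² = 9.2×10^7, and L = 10·log₁₀(I/I₀).
L = 10·(0.9638 + 7) = 79.64 dB.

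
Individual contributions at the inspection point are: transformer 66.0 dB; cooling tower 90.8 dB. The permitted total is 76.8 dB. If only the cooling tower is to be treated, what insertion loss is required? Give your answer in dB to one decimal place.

14.4 dB

Fixed contribution from the other source: Σ 10^(L/10) = 10^(66.0/10) = 3.981e+06 (66.00 dB).
The limit corresponds to 10^(76.8/10) = 4.786e+07; subtracting the fixed part leaves 4.388e+07 for the cooling tower, i.e. 76.42 dB.
Required insertion loss = 90.8 − 76.42 = 14.38 dB.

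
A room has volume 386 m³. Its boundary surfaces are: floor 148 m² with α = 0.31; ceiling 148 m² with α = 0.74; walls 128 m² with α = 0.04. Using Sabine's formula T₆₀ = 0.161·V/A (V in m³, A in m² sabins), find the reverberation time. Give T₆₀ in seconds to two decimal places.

Summing Sᵢαᵢ: 148·0.31 + 148·0.74 + 128·0.04 = 160.52 m².
T₆₀ = 0.161 × 386 / 160.52 = 0.387 s.

0.39 s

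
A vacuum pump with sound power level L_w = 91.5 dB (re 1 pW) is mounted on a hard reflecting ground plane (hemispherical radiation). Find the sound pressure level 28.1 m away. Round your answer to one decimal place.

54.5 dB

L_p = L_w − 10·log₁₀(2π·r²) with r = 28.1 m.
2π·r² = 4961 m², 10·log₁₀ of that is 36.956 dB.
L_p = 91.5 − 36.956 = 54.54 dB.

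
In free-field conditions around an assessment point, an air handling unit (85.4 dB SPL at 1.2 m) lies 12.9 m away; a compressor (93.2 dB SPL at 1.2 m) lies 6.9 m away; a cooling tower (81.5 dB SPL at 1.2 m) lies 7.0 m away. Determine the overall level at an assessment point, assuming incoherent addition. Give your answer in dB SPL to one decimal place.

Apply inverse-square spreading to bring every level to the receiver, then sum 10^(L/10).
air handling unit: 85.4 − 20·log₁₀(12.9/1.2) = 85.4 − 20.63 = 64.77 dB SPL.
compressor: 93.2 − 20·log₁₀(6.9/1.2) = 93.2 − 15.19 = 78.01 dB SPL.
cooling tower: 81.5 − 20·log₁₀(7.0/1.2) = 81.5 − 15.32 = 66.18 dB SPL.
Σ 10^(L/10) = 7.034e+07 → L_total = 10·log₁₀(7.034e+07) = 78.47 dB SPL.

78.5 dB SPL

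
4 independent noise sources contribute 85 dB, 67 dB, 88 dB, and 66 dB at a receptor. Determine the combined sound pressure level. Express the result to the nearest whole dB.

90 dB

For uncorrelated sources the intensities add, so convert each level to linear form, sum, and take 10·log₁₀ of the total.
Σ 10^(L/10) = 10^(85/10) + 10^(67/10) + 10^(88/10) + 10^(66/10) = 9.562e+08.
L_total = 10·log₁₀(9.562e+08) = 89.81 dB.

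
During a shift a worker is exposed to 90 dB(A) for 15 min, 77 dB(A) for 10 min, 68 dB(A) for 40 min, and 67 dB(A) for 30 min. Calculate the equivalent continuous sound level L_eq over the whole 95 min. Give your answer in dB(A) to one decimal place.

Weight each interval's intensity by its duration and average over T = 95 min:
Σ tᵢ·10^(Lᵢ/10) = 15·10^(90/10) + 10·10^(77/10) + 40·10^(68/10) + 30·10^(67/10) = 1.590e+10.
L_eq = 10·log₁₀(1.590e+10/95) = 82.24 dB(A).

82.2 dB(A)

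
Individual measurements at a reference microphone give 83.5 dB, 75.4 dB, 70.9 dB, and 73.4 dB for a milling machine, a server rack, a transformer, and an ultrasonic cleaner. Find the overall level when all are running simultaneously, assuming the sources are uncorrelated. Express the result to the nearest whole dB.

For uncorrelated sources the intensities add, so convert each level to linear form, sum, and take 10·log₁₀ of the total.
Σ 10^(L/10) = 10^(83.5/10) + 10^(75.4/10) + 10^(70.9/10) + 10^(73.4/10) = 2.927e+08.
L_total = 10·log₁₀(2.927e+08) = 84.66 dB.

85 dB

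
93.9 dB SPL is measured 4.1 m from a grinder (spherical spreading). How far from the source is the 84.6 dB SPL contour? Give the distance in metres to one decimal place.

12.0 m

Point-source spreading drops the level by 20·log₁₀(r₂/r₁); inverting, r₂/r₁ = 10^(ΔL/20).
r₂ = 4.1·10^((93.9−84.6)/20) = 4.1·10^(9.3/20) = 11.96 m.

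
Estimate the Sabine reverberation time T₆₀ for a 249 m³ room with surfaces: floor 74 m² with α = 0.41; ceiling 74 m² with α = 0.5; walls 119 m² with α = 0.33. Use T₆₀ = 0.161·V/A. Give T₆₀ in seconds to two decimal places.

0.38 s

Summing Sᵢαᵢ: 74·0.41 + 74·0.5 + 119·0.33 = 106.61 m².
T₆₀ = 0.161·V/A = 0.161·249/106.61 = 0.376 s.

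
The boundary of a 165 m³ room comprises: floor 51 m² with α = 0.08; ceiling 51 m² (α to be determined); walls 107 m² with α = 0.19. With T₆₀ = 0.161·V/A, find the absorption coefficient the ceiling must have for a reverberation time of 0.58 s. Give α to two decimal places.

0.42

Required total absorption A = 0.161·165/0.58 = 45.80 m².
Absorption from the other surfaces = 51·0.08 + 107·0.19 = 24.41 m², so the ceiling must supply 21.39 m² over 51 m².
α = 21.39/51 = 0.419.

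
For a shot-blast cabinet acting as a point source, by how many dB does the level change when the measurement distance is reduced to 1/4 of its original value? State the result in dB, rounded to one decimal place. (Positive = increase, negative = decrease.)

With spherical spreading the level changes by −20·log₁₀(r₂/r₁).
ΔL = −20·log₁₀(0.25) = +12.04 dB.

+12.0 dB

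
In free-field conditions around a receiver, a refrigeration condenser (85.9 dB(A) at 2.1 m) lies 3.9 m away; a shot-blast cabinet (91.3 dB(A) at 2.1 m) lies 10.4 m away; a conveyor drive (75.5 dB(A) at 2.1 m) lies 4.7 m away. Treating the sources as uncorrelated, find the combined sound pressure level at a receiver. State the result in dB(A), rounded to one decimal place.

82.4 dB(A)

Propagate each source to the receiver with L = L_ref − 20·log₁₀(r/r_ref), then add intensities.
refrigeration condenser: 85.9 − 20·log₁₀(3.9/2.1) = 85.9 − 5.38 = 80.52 dB(A).
shot-blast cabinet: 91.3 − 20·log₁₀(10.4/2.1) = 91.3 − 13.90 = 77.40 dB(A).
conveyor drive: 75.5 − 20·log₁₀(4.7/2.1) = 75.5 − 7.00 = 68.50 dB(A).
Σ 10^(L/10) = 1.749e+08 → L_total = 10·log₁₀(1.749e+08) = 82.43 dB(A).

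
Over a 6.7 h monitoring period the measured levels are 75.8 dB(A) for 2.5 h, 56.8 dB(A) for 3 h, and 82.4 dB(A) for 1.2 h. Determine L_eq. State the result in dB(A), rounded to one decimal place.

76.6 dB(A)

Weight each interval's intensity by its duration and average over T = 6.7 h:
Σ tᵢ·10^(Lᵢ/10) = 2.5·10^(75.8/10) + 3·10^(56.8/10) + 1.2·10^(82.4/10) = 3.050e+08.
L_eq = 10·log₁₀(3.050e+08/6.7) = 76.58 dB(A).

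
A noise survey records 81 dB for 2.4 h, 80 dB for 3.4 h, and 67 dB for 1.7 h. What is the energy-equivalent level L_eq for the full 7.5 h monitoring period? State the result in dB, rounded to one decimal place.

The energy average is taken in the linear domain: L_eq = 10·log₁₀[(Σ tᵢ·10^(Lᵢ/10))/T], T = 7.5 h.
Σ tᵢ·10^(Lᵢ/10) = 2.4·10^(81/10) + 3.4·10^(80/10) + 1.7·10^(67/10) = 6.507e+08.
L_eq = 10·log₁₀(6.507e+08/7.5) = 79.38 dB.

79.4 dB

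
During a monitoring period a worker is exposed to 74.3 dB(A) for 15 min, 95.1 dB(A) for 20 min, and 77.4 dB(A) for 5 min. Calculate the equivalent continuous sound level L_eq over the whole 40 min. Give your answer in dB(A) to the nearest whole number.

92 dB(A)

L_eq = 10·log₁₀[(1/T)·Σ tᵢ·10^(Lᵢ/10)] with T = 40 min.
Σ tᵢ·10^(Lᵢ/10) = 15·10^(74.3/10) + 20·10^(95.1/10) + 5·10^(77.4/10) = 6.540e+10.
L_eq = 10·log₁₀(6.540e+10/40) = 92.13 dB(A).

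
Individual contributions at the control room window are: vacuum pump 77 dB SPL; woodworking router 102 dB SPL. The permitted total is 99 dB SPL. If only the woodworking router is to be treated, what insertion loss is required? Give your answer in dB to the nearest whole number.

Everything except the woodworking router sums to 10^(77/10) = 5.012e+07 in linear terms, 77.00 dB SPL.
The limit corresponds to 10^(99/10) = 7.943e+09; subtracting the fixed part leaves 7.893e+09 for the woodworking router, i.e. 98.97 dB SPL.
Required insertion loss = 102 − 98.97 = 3.03 dB.

3 dB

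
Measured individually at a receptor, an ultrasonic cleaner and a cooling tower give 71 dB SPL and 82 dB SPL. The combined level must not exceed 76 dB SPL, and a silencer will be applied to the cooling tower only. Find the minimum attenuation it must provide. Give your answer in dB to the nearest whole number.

Everything except the cooling tower sums to 10^(71/10) = 1.259e+07 in linear terms, 71.00 dB SPL.
To meet 76 dB SPL overall, the treated cooling tower may contribute at most 10^(76/10) − 1.259e+07 = 2.722e+07, i.e. 74.35 dB SPL.
Required insertion loss = 82 − 74.35 = 7.65 dB.

8 dB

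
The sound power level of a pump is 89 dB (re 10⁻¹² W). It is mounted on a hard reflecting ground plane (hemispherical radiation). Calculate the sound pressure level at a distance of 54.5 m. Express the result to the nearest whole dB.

46 dB

Free-field hemispherical radiation: L_p = L_w − 10·log₁₀(2π·r²), r = 54.5 m.
2π·r² = 1.866e+04 m², 10·log₁₀ of that is 42.710 dB.
L_p = 89 − 42.710 = 46.29 dB.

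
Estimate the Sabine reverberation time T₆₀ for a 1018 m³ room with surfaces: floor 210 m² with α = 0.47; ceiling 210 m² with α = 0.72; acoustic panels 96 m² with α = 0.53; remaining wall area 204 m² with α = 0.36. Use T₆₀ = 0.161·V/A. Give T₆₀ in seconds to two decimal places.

Total absorption A = 210·0.47 + 210·0.72 + 96·0.53 + 204·0.36 = 374.22 m² sabins.
T₆₀ = 0.161·V/A = 0.161·1018/374.22 = 0.438 s.

0.44 s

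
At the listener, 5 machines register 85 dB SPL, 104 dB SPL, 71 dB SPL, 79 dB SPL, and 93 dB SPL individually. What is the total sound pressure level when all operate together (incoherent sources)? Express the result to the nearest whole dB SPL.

Incoherent sources combine by intensity addition: L_total = 10·log₁₀(Σ 10^(L_i/10)).
Σ 10^(L/10) = 10^(85/10) + 10^(104/10) + 10^(71/10) + 10^(79/10) + 10^(93/10) = 2.752e+10.
L_total = 10·log₁₀(2.752e+10) = 104.40 dB SPL.

104 dB SPL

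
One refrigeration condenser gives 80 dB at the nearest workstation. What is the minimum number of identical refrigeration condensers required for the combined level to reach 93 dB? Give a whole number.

20

Need L₁ + 10·log₁₀ N ≥ 93, i.e. log₁₀ N ≥ 1.30.
N ≥ 10^(13.0/10) = 19.953, so N = 20.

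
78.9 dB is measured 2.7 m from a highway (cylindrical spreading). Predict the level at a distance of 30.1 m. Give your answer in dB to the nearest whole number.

68 dB

For a line source, L₂ = L₁ − 10·log₁₀(r₂/r₁).
L₂ = 78.9 − 10·log₁₀(30.1/2.7) = 78.9 − 10.472 = 68.43 dB.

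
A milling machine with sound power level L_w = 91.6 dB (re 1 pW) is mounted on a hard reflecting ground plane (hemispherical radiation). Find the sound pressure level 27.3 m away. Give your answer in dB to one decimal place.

54.9 dB

L_p = L_w − 10·log₁₀(2π·r²) with r = 27.3 m.
2π·r² = 4683 m², 10·log₁₀ of that is 36.705 dB.
L_p = 91.6 − 36.705 = 54.89 dB.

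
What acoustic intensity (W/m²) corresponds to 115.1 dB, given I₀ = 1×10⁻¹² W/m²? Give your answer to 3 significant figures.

0.324 W/m²

I/I₀ = 10^(115.1/10) = 3.236e+11, so I = 3.236e+11 × 10⁻¹² W/m².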